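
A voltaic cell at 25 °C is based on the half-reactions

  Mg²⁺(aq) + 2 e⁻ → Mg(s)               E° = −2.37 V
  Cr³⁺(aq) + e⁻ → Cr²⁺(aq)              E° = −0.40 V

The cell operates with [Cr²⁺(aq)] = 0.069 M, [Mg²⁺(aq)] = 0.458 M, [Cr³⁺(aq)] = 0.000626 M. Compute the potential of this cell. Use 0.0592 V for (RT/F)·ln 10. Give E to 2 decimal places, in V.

+1.86 V

Since E°(Cr³⁺/Cr²⁺) > E°(Mg²⁺/Mg), Cr³⁺/Cr²⁺ serves as the cathode.
E°cell = −0.40 − (−2.37) = +1.97 V, with n = 2 electrons transferred.
For the overall reaction 2 Cr³⁺(aq) + Mg(s) → 2 Cr²⁺(aq) + Mg²⁺(aq), Q = ([Cr²⁺(aq)]^2·[Mg²⁺(aq)]) / [Cr³⁺(aq)]^2 = 5.56×10^3, giving log Q = 3.745.
Applying E = E° − (RT ln10/nF)·log Q gives +1.97 − (0.0592/2)(3.745) = +1.86 V.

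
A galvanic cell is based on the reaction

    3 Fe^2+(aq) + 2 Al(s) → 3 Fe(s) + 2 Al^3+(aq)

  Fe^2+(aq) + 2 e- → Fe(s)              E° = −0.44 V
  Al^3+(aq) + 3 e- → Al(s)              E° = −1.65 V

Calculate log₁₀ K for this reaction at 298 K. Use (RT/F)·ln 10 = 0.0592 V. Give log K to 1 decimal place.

log K = 122.6

The Fe²⁺/Fe couple is reduced (cathode); E°cell = −0.44 − (−1.65) = +1.21 V with n = 6.
At equilibrium E = 0, so log K = nE°cell / 0.0592 = (6)(+1.21) / 0.0592 = 122.6.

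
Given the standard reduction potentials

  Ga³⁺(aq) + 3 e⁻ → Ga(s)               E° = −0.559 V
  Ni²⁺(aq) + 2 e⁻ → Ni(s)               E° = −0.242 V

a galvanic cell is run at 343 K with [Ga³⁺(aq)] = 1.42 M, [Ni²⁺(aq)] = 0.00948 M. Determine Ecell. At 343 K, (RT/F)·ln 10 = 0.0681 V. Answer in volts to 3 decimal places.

Ni²⁺/Ni is reduced (cathode, E° = −0.242 V) and Ga³⁺/Ga is oxidized (anode).
E°cell = E°cat − E°an = −0.242 − (−0.559) = +0.317 V; n = 6.
The balanced reaction is 3 Ni²⁺(aq) + 2 Ga(s) → 3 Ni(s) + 2 Ga³⁺(aq), so Q = [Ga³⁺(aq)]^2 / [Ni²⁺(aq)]^3 = 2.37×10^6 and log Q = 6.374.
E = E° − (0.0681/n)·log Q = +0.317 − (0.0681/6)(6.374) = +0.245 V.

+0.245 V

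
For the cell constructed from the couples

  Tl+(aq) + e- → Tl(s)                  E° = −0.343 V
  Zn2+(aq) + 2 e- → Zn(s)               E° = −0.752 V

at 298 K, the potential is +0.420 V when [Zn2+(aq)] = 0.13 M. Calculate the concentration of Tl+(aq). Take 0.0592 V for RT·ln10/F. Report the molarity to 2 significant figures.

With Tl⁺/Tl at the cathode and Zn²⁺/Zn at the anode, E°cell = −0.343 − (−0.752) = +0.409 V (n = 2).
From the Nernst equation, log Q = n(E° − E)/0.0592 = 2·(+0.409 − (+0.420))/0.0592 = −0.372.
The balanced reaction is 2 Tl+(aq) + Zn(s) → 2 Tl(s) + Zn2+(aq), so Q = [Zn2+(aq)] / [Tl+(aq)]^2.
Solving for the unknown gives log [Tl+(aq)] = −0.257, so [Tl+(aq)] ≈ 0.55 M.

0.55 M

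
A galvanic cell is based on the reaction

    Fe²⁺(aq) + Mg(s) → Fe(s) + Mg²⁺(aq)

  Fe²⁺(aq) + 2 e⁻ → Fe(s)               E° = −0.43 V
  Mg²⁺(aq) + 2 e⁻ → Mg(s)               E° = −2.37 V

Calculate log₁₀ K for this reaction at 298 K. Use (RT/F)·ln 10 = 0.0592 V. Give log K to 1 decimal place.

log K = 65.5

The Fe²⁺/Fe couple is reduced (cathode); E°cell = −0.43 − (−2.37) = +1.94 V with n = 2.
At equilibrium E = 0, so log K = nE°cell / 0.0592 = (2)(+1.94) / 0.0592 = 65.5.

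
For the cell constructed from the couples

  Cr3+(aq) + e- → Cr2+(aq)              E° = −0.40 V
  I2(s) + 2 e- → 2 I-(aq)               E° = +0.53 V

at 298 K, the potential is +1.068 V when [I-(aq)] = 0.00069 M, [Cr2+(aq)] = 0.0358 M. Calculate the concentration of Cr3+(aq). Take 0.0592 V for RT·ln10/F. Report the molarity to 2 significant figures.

0.24 M

I₂/I⁻ is the cathode (higher E°); E°cell = +0.53 − (−0.40) = +0.93 V with n = 2.
From the Nernst equation, log Q = n(E° − E)/0.0592 = 2·(+0.93 − (+1.068))/0.0592 = −4.662.
For I2(s) + 2 Cr2+(aq) → 2 I-(aq) + 2 Cr3+(aq), the reaction quotient is Q = ([I-(aq)]^2·[Cr3+(aq)]^2) / [Cr2+(aq)]^2.
Substituting the known concentrations and solving, log [Cr3+(aq)] = −0.616 and [Cr3+(aq)] = 0.24 M.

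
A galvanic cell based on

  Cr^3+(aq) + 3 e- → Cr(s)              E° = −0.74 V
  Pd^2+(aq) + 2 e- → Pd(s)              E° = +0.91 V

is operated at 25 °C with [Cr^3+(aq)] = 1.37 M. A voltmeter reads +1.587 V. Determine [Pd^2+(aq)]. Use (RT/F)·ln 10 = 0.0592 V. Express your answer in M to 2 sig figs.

With Pd²⁺/Pd at the cathode and Cr³⁺/Cr at the anode, E°cell = +0.91 − (−0.74) = +1.65 V (n = 6).
Since E = E° − (0.0592/n)·log Q, log Q = n(E° − E)/0.0592 = 6.385.
For 3 Pd^2+(aq) + 2 Cr(s) → 3 Pd(s) + 2 Cr^3+(aq), the reaction quotient is Q = [Cr^3+(aq)]^2 / [Pd^2+(aq)]^3.
Solving for the unknown gives log [Pd^2+(aq)] = −2.037, so [Pd^2+(aq)] ≈ 0.0092 M.

0.0092 M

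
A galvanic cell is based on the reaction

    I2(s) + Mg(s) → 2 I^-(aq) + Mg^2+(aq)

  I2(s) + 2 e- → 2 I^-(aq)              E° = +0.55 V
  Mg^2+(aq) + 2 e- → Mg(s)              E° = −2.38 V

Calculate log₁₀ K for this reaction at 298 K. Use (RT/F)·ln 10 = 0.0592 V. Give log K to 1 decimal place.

log K = 99.0

The I₂/I⁻ couple is reduced (cathode); E°cell = +0.55 − (−2.38) = +2.93 V with n = 2.
At equilibrium E = 0, so log K = nE°cell / 0.0592 = (2)(+2.93) / 0.0592 = 99.0.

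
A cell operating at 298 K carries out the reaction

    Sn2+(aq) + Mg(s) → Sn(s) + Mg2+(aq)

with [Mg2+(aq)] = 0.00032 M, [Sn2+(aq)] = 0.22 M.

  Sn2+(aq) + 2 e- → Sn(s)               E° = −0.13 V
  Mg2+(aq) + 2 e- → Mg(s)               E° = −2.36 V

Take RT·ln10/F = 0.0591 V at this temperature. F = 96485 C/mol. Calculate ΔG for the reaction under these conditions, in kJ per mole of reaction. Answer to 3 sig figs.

With Sn²⁺/Sn reduced at the cathode, E°cell = −0.13 − (−2.36) = +2.23 V and n = 2.
Here Q = [Mg2+(aq)] / [Sn2+(aq)] = 0.00145 (log Q = −2.837), giving E = +2.23 − (0.0591/2)·(−2.837) = +2.3138 V.
Then ΔG = −nFE = −2 × 96485 × +2.3138 J/mol = −446 kJ/mol.

−446 kJ/mol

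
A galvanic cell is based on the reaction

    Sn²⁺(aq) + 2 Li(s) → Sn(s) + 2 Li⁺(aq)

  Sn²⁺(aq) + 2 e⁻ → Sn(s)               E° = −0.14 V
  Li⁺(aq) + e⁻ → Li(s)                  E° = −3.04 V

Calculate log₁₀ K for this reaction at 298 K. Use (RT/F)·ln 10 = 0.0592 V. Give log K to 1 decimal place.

log K = 98.0

The Sn²⁺/Sn couple is reduced (cathode); E°cell = −0.14 − (−3.04) = +2.90 V with n = 2.
At equilibrium E = 0, so log K = nE°cell / 0.0592 = (2)(+2.90) / 0.0592 = 98.0.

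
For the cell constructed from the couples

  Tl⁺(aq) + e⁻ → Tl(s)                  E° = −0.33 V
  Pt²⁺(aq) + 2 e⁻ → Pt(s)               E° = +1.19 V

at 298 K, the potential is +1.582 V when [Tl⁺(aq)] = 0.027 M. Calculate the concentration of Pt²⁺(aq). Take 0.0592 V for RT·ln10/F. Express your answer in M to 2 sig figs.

With Pt²⁺/Pt at the cathode and Tl⁺/Tl at the anode, E°cell = +1.19 − (−0.33) = +1.52 V (n = 2).
Rearranging E = E° − (0.0592/n)·log Q gives log Q = 2(+1.52 − (+1.582))/0.0592 = −2.095.
For Pt²⁺(aq) + 2 Tl(s) → Pt(s) + 2 Tl⁺(aq), the reaction quotient is Q = [Tl⁺(aq)]^2 / [Pt²⁺(aq)].
Solving for the unknown gives log [Pt²⁺(aq)] = −1.042, so [Pt²⁺(aq)] ≈ 0.091 M.

0.091 M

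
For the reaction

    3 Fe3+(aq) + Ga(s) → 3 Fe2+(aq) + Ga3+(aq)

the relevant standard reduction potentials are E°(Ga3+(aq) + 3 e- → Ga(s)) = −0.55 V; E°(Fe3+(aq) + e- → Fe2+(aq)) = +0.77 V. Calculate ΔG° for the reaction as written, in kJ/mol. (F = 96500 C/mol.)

In the reaction as written Fe3+(aq) is reduced, so the Fe³⁺/Fe²⁺ couple is the cathode and Ga³⁺/Ga is the anode.
E°cell = +0.77 − (−0.55) = +1.32 V; balancing electrons gives n = 3.
ΔG° = −nFE°cell = −(3)(96500)(+1.32) J/mol = −382 kJ/mol.

−382 kJ/mol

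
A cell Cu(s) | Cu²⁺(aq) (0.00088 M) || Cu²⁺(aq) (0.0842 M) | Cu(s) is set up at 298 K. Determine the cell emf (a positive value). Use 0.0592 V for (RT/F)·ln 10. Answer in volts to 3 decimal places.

For a concentration cell E°cell = 0, since both electrodes use the same couple.
The compartment with the higher Cu²⁺(aq) concentration (0.0842 M) acts as the cathode; ions are reduced there and produced at the dilute (0.00088 M) anode.
With n = 2, Ecell = −(0.0592/2)·log([dilute]/[conc]) = −(0.0592/2)·log(0.00088/0.0842) = +0.059 V.

0.059 V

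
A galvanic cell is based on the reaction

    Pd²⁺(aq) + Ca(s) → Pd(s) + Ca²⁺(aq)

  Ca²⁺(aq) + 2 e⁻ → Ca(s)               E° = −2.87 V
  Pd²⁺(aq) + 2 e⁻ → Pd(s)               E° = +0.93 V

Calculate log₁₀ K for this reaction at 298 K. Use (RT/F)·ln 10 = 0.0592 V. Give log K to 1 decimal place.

log K = 128.4

The Pd²⁺/Pd couple is reduced (cathode); E°cell = +0.93 − (−2.87) = +3.80 V with n = 2.
At equilibrium E = 0, so log K = nE°cell / 0.0592 = (2)(+3.80) / 0.0592 = 128.4.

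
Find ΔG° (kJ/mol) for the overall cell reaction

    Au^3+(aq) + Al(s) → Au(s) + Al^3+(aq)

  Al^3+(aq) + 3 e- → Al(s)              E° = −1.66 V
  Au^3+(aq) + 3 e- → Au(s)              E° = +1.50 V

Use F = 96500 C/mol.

−915 kJ/mol

In the reaction as written Au^3+(aq) is reduced, so the Au³⁺/Au couple is the cathode and Al³⁺/Al is the anode.
E°cell = +1.50 − (−1.66) = +3.16 V; balancing electrons gives n = 3.
ΔG° = −nFE°cell = −(3)(96500)(+3.16) J/mol = −915 kJ/mol.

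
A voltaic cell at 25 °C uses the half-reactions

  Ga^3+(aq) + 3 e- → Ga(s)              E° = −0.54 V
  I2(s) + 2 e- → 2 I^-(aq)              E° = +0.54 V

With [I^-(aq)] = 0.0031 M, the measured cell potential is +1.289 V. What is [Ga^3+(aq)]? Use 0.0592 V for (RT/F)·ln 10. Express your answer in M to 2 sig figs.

0.00086 M

I₂/I⁻ is the cathode (higher E°); E°cell = +0.54 − (−0.54) = +1.08 V with n = 6.
Rearranging E = E° − (0.0592/n)·log Q gives log Q = 6(+1.08 − (+1.289))/0.0592 = −21.182.
The balanced reaction is 3 I2(s) + 2 Ga(s) → 6 I^-(aq) + 2 Ga^3+(aq), so Q = [I^-(aq)]^6·[Ga^3+(aq)]^2.
Solving for the unknown gives log [Ga^3+(aq)] = −3.065, so [Ga^3+(aq)] ≈ 0.00086 M.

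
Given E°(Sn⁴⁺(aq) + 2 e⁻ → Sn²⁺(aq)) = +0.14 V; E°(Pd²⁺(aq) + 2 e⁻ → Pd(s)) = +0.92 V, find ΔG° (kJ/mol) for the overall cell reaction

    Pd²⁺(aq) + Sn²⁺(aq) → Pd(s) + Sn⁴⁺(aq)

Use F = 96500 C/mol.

−151 kJ/mol

In the reaction as written Pd²⁺(aq) is reduced, so the Pd²⁺/Pd couple is the cathode and Sn⁴⁺/Sn²⁺ is the anode.
E°cell = +0.92 − (+0.14) = +0.78 V; balancing electrons gives n = 2.
ΔG° = −nFE°cell = −(2)(96500)(+0.78) J/mol = −151 kJ/mol.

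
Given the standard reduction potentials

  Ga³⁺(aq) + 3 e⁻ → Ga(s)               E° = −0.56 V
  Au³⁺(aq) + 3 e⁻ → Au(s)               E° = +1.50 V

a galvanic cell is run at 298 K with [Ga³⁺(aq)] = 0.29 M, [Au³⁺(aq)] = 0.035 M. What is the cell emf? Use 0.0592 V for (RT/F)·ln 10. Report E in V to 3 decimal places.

Au³⁺/Au is reduced (cathode, E° = +1.50 V) and Ga³⁺/Ga is oxidized (anode).
The standard potential is +1.50 − (−0.56) = +2.06 V and the balanced reaction transfers n = 3 electrons.
The balanced reaction is Au³⁺(aq) + Ga(s) → Au(s) + Ga³⁺(aq), so Q = [Ga³⁺(aq)] / [Au³⁺(aq)] = 8.29 and log Q = 0.918.
By the Nernst equation, E = +2.06 − (0.0592/3)·(0.918) = +2.042 V.

+2.042 V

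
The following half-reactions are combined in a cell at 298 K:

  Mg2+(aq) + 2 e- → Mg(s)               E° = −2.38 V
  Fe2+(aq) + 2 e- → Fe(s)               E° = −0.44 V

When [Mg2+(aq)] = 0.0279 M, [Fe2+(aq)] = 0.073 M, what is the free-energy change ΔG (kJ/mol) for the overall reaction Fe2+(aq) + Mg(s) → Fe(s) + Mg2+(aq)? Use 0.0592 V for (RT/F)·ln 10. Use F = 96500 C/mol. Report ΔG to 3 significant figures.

With Fe²⁺/Fe reduced at the cathode, E°cell = −0.44 − (−2.38) = +1.94 V and n = 2.
Here Q = [Mg2+(aq)] / [Fe2+(aq)] = 0.382 (log Q = −0.418), giving E = +1.94 − (0.0592/2)·(−0.418) = +1.9524 V.
Finally ΔG = −nFE = −(2)(96500 C/mol)(+1.9524 V) = −377 kJ/mol.

−377 kJ/mol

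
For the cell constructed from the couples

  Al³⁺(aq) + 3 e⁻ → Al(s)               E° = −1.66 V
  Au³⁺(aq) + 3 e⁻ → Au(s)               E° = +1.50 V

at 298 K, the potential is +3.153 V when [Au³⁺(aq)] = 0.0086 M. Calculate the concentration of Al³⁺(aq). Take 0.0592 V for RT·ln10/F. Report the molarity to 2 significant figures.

With Au³⁺/Au at the cathode and Al³⁺/Al at the anode, E°cell = +1.50 − (−1.66) = +3.16 V (n = 3).
From the Nernst equation, log Q = n(E° − E)/0.0592 = 3·(+3.16 − (+3.153))/0.0592 = 0.355.
Balancing electrons gives Au³⁺(aq) + Al(s) → Au(s) + Al³⁺(aq); thus Q = [Al³⁺(aq)] / [Au³⁺(aq)].
Substituting the known concentrations and solving, log [Al³⁺(aq)] = −1.711 and [Al³⁺(aq)] = 0.019 M.

0.019 M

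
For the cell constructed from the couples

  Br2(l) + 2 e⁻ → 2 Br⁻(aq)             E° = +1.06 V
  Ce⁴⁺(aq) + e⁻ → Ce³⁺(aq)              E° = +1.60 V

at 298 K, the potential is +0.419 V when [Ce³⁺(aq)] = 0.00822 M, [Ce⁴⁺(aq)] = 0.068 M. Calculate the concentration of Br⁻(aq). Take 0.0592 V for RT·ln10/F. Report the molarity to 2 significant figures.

0.0011 M

Ce⁴⁺/Ce³⁺ is the cathode (higher E°); E°cell = +1.60 − (+1.06) = +0.54 V with n = 2.
From the Nernst equation, log Q = n(E° − E)/0.0592 = 2·(+0.54 − (+0.419))/0.0592 = 4.088.
Balancing electrons gives 2 Ce⁴⁺(aq) + 2 Br⁻(aq) → 2 Ce³⁺(aq) + Br2(l); thus Q = [Ce³⁺(aq)]^2 / ([Ce⁴⁺(aq)]^2·[Br⁻(aq)]^2).
Isolating [Br⁻(aq)] in Q = 10^{4.088} yields log [Br⁻(aq)] = −2.962, i.e. 0.0011 M.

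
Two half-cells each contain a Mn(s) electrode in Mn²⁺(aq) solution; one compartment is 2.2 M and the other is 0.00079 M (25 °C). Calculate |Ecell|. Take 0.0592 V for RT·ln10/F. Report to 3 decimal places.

0.102 V

For a concentration cell E°cell = 0, since both electrodes use the same couple.
The compartment with the higher Mn²⁺(aq) concentration (2.2 M) acts as the cathode; ions are reduced there and produced at the dilute (0.00079 M) anode.
With n = 2, Ecell = −(0.0592/2)·log([dilute]/[conc]) = −(0.0592/2)·log(0.00079/2.2) = +0.102 V.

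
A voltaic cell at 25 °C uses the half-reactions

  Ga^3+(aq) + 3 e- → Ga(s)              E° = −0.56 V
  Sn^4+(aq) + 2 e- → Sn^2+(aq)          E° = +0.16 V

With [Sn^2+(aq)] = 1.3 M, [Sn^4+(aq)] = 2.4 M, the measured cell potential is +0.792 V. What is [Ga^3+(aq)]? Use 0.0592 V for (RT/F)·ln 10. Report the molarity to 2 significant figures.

Sn⁴⁺/Sn²⁺ is the cathode (higher E°); E°cell = +0.16 − (−0.56) = +0.72 V with n = 6.
Since E = E° − (0.0592/n)·log Q, log Q = n(E° − E)/0.0592 = −7.297.
For 3 Sn^4+(aq) + 2 Ga(s) → 3 Sn^2+(aq) + 2 Ga^3+(aq), the reaction quotient is Q = ([Sn^2+(aq)]^3·[Ga^3+(aq)]^2) / [Sn^4+(aq)]^3.
Substituting the known concentrations and solving, log [Ga^3+(aq)] = −3.249 and [Ga^3+(aq)] = 0.00056 M.

0.00056 M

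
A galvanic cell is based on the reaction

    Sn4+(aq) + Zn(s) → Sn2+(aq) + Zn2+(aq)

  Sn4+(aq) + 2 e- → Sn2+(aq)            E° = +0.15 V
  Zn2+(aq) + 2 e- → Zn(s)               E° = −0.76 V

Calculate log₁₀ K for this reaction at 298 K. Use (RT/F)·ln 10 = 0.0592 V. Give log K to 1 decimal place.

The Sn⁴⁺/Sn²⁺ couple is reduced (cathode); E°cell = +0.15 − (−0.76) = +0.91 V with n = 2.
At equilibrium E = 0, so log K = nE°cell / 0.0592 = (2)(+0.91) / 0.0592 = 30.7.

log K = 30.7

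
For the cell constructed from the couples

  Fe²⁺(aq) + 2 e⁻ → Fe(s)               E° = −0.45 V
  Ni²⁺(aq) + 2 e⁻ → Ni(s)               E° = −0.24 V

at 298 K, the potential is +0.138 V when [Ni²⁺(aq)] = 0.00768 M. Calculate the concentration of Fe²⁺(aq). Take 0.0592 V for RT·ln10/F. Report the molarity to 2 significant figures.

2.1 M

With Ni²⁺/Ni at the cathode and Fe²⁺/Fe at the anode, E°cell = −0.24 − (−0.45) = +0.21 V (n = 2).
Rearranging E = E° − (0.0592/n)·log Q gives log Q = 2(+0.21 − (+0.138))/0.0592 = 2.432.
For Ni²⁺(aq) + Fe(s) → Ni(s) + Fe²⁺(aq), the reaction quotient is Q = [Fe²⁺(aq)] / [Ni²⁺(aq)].
Solving for the unknown gives log [Fe²⁺(aq)] = 0.317, so [Fe²⁺(aq)] ≈ 2.1 M.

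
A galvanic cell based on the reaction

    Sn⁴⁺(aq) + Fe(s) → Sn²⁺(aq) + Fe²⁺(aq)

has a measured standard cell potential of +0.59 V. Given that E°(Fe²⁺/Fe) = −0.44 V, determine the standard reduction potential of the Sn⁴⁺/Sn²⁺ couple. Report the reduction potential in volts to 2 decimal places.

In the reaction as written the Sn⁴⁺/Sn²⁺ couple is reduced (cathode) and Fe²⁺/Fe is oxidized (anode), so E°cell = E°(Sn⁴⁺/Sn²⁺) − E°(Fe²⁺/Fe).
E°(Sn⁴⁺/Sn²⁺) = E°cell + E°(anode) = +0.59 + (−0.44) = +0.15 V.

+0.15 V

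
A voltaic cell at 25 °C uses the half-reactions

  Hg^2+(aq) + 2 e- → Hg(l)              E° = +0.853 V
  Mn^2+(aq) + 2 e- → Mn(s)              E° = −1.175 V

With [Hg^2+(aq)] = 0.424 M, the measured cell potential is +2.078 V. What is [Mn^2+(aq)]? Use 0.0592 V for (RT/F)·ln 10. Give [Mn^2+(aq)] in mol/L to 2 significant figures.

The Hg²⁺/Hg couple has the larger reduction potential, so it is the cathode: E°cell = +0.853 − (−1.175) = +2.028 V and n = 2.
Since E = E° − (0.0592/n)·log Q, log Q = n(E° − E)/0.0592 = −1.689.
Balancing electrons gives Hg^2+(aq) + Mn(s) → Hg(l) + Mn^2+(aq); thus Q = [Mn^2+(aq)] / [Hg^2+(aq)].
Solving for the unknown gives log [Mn^2+(aq)] = −2.062, so [Mn^2+(aq)] ≈ 0.0087 M.

0.0087 M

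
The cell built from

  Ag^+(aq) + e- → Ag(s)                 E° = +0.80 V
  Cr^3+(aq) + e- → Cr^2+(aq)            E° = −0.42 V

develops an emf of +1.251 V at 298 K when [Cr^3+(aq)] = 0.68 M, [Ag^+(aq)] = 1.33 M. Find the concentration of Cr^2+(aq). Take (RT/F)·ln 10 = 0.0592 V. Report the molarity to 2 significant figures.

The Ag⁺/Ag couple has the larger reduction potential, so it is the cathode: E°cell = +0.80 − (−0.42) = +1.22 V and n = 1.
Rearranging E = E° − (0.0592/n)·log Q gives log Q = 1(+1.22 − (+1.251))/0.0592 = −0.524.
The balanced reaction is Ag^+(aq) + Cr^2+(aq) → Ag(s) + Cr^3+(aq), so Q = [Cr^3+(aq)] / ([Ag^+(aq)]·[Cr^2+(aq)]).
Solving for the unknown gives log [Cr^2+(aq)] = 0.233, so [Cr^2+(aq)] ≈ 1.7 M.

1.7 M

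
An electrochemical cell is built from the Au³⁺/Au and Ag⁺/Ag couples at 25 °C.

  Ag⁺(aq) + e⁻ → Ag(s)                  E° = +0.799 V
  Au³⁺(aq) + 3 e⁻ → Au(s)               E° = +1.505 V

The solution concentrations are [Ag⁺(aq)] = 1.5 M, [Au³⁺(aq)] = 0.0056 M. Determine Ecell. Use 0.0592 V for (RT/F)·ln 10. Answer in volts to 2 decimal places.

+0.65 V

Since E°(Au³⁺/Au) > E°(Ag⁺/Ag), Au³⁺/Au serves as the cathode.
E°cell = E°cat − E°an = +1.505 − (+0.799) = +0.706 V; n = 3.
For the overall reaction Au³⁺(aq) + 3 Ag(s) → Au(s) + 3 Ag⁺(aq), Q = [Ag⁺(aq)]^3 / [Au³⁺(aq)] = 603, giving log Q = 2.780.
E = E° − (0.0592/n)·log Q = +0.706 − (0.0592/3)(2.780) = +0.65 V.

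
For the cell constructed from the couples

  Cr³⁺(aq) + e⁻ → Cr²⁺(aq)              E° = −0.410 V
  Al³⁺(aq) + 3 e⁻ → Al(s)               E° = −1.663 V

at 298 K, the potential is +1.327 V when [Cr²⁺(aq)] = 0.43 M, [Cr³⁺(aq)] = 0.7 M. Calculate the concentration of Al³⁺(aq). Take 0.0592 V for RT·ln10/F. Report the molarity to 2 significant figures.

The Cr³⁺/Cr²⁺ couple has the larger reduction potential, so it is the cathode: E°cell = −0.410 − (−1.663) = +1.253 V and n = 3.
From the Nernst equation, log Q = n(E° − E)/0.0592 = 3·(+1.253 − (+1.327))/0.0592 = −3.750.
For 3 Cr³⁺(aq) + Al(s) → 3 Cr²⁺(aq) + Al³⁺(aq), the reaction quotient is Q = ([Cr²⁺(aq)]^3·[Al³⁺(aq)]) / [Cr³⁺(aq)]^3.
Solving for the unknown gives log [Al³⁺(aq)] = −3.115, so [Al³⁺(aq)] ≈ 0.00077 M.

0.00077 M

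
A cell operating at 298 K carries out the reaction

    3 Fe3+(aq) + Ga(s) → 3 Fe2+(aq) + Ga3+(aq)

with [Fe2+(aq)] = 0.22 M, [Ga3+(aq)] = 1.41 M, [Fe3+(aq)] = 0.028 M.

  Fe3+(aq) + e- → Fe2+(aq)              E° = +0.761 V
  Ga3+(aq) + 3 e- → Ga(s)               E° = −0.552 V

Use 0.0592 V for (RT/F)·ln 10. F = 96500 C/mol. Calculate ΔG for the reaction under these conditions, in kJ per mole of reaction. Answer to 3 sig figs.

With Fe³⁺/Fe²⁺ reduced at the cathode, E°cell = +0.761 − (−0.552) = +1.313 V and n = 3.
Q = ([Fe2+(aq)]^3·[Ga3+(aq)]) / [Fe3+(aq)]^3 = 684, so log Q = 2.835 and E = +1.313 − (0.0592/3)(2.835) = +1.2571 V.
Then ΔG = −nFE = −3 × 96500 × +1.2571 J/mol = −364 kJ/mol.

−364 kJ/mol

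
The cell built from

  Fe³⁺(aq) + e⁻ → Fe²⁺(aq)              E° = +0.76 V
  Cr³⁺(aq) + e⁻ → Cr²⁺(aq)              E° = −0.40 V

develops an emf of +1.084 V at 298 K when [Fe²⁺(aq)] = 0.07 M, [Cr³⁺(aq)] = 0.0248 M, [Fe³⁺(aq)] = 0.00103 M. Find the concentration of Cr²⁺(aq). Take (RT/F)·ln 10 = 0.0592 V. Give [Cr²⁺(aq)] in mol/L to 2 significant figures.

0.088 M

The Fe³⁺/Fe²⁺ couple has the larger reduction potential, so it is the cathode: E°cell = +0.76 − (−0.40) = +1.16 V and n = 1.
Since E = E° − (0.0592/n)·log Q, log Q = n(E° − E)/0.0592 = 1.284.
For Fe³⁺(aq) + Cr²⁺(aq) → Fe²⁺(aq) + Cr³⁺(aq), the reaction quotient is Q = ([Fe²⁺(aq)]·[Cr³⁺(aq)]) / ([Fe³⁺(aq)]·[Cr²⁺(aq)]).
Substituting the known concentrations and solving, log [Cr²⁺(aq)] = −1.057 and [Cr²⁺(aq)] = 0.088 M.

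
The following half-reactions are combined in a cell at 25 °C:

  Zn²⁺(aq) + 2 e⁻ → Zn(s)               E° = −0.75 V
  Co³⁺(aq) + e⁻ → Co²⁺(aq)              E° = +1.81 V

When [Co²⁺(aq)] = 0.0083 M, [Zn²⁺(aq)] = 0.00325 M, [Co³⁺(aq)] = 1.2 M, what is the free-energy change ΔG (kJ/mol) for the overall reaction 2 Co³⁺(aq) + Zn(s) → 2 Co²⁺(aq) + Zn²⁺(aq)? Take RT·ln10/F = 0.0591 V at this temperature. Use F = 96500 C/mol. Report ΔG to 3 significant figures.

−533 kJ/mol

The standard cell potential is +1.81 − (−0.75) = +2.56 V, with n = 2 electrons in the balanced equation.
Here Q = ([Co²⁺(aq)]^2·[Zn²⁺(aq)]) / [Co³⁺(aq)]^2 = 1.55×10^−7 (log Q = −6.808), giving E = +2.56 − (0.0591/2)·(−6.808) = +2.7612 V.
Then ΔG = −nFE = −2 × 96500 × +2.7612 J/mol = −533 kJ/mol.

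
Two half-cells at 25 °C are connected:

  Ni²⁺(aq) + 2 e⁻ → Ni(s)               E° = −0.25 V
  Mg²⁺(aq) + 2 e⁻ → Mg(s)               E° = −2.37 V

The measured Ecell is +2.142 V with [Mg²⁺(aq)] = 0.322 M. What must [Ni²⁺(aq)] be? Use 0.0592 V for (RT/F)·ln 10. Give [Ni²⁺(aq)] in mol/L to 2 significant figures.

1.8 M

With Ni²⁺/Ni at the cathode and Mg²⁺/Mg at the anode, E°cell = −0.25 − (−2.37) = +2.12 V (n = 2).
From the Nernst equation, log Q = n(E° − E)/0.0592 = 2·(+2.12 − (+2.142))/0.0592 = −0.743.
Balancing electrons gives Ni²⁺(aq) + Mg(s) → Ni(s) + Mg²⁺(aq); thus Q = [Mg²⁺(aq)] / [Ni²⁺(aq)].
Isolating [Ni²⁺(aq)] in Q = 10^{−0.743} yields log [Ni²⁺(aq)] = 0.251, i.e. 1.8 M.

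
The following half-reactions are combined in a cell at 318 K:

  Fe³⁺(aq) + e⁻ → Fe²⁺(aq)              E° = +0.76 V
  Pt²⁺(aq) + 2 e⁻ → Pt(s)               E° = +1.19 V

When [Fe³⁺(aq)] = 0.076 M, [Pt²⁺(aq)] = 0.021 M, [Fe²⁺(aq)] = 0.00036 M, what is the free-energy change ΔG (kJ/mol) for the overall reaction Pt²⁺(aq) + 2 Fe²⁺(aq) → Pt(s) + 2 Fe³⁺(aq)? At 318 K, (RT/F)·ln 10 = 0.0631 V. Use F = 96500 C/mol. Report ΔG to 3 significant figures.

With Pt²⁺/Pt reduced at the cathode, E°cell = +1.19 − (+0.76) = +0.43 V and n = 2.
Q = [Fe³⁺(aq)]^2 / ([Pt²⁺(aq)]·[Fe²⁺(aq)]^2) = 2.12×10^6, so log Q = 6.327 and E = +0.43 − (0.0631/2)(6.327) = +0.2304 V.
Then ΔG = −nFE = −2 × 96500 × +0.2304 J/mol = −44.5 kJ/mol.

−44.5 kJ/mol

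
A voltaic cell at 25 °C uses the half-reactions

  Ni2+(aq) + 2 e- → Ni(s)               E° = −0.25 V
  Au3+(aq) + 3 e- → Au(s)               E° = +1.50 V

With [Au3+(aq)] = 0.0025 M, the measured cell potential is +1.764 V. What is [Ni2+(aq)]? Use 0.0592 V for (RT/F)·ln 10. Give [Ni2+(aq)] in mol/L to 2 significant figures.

Au³⁺/Au is the cathode (higher E°); E°cell = +1.50 − (−0.25) = +1.75 V with n = 6.
From the Nernst equation, log Q = n(E° − E)/0.0592 = 6·(+1.75 − (+1.764))/0.0592 = −1.419.
Balancing electrons gives 2 Au3+(aq) + 3 Ni(s) → 2 Au(s) + 3 Ni2+(aq); thus Q = [Ni2+(aq)]^3 / [Au3+(aq)]^2.
Substituting the known concentrations and solving, log [Ni2+(aq)] = −2.208 and [Ni2+(aq)] = 0.0062 M.

0.0062 M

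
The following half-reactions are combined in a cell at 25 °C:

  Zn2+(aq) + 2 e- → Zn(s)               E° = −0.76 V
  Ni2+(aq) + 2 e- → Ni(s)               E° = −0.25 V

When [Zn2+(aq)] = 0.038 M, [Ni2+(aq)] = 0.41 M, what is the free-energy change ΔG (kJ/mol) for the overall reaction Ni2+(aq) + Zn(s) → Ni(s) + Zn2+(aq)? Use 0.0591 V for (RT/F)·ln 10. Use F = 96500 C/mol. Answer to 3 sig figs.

E°cell = −0.25 − (−0.76) = +0.51 V; the balanced reaction transfers n = 2 electrons.
The reaction quotient is [Zn2+(aq)] / [Ni2+(aq)] = 0.0927; by Nernst, E = +0.51 − (0.0591/2)(−1.033) = +0.5405 V.
ΔG = −nFE = −(2)(96500)(+0.5405) J/mol = −104 kJ/mol.

−104 kJ/mol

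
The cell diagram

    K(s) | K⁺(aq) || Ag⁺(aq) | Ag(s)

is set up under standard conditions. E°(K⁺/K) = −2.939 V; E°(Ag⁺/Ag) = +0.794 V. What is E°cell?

+3.733 V

By convention the left-hand electrode in cell notation is the anode (oxidation) and the right-hand electrode is the cathode (reduction).
E°cell = E°(right) − E°(left) = +0.794 − (−2.939) = +3.733 V.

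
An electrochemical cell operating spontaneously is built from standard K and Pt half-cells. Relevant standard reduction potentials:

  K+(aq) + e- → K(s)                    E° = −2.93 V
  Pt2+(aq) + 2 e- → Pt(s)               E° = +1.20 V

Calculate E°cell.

+4.13 V

The Pt²⁺/Pt couple has the higher E°, so Pt ion is reduced (cathode) and K is oxidized (anode).
E°cell = E°(cathode) − E°(anode) = +1.20 − (−2.93) = +4.13 V.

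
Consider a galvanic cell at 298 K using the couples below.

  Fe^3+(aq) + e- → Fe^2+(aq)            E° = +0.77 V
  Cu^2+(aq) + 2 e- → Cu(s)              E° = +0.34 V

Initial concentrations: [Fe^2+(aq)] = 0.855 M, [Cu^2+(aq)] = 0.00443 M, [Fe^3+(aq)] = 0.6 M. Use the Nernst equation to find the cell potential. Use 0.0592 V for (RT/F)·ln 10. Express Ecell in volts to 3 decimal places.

The Fe³⁺/Fe²⁺ couple has the more positive E°, so it is the cathode; Cu²⁺/Cu is the anode.
E°cell = +0.77 − (+0.34) = +0.43 V, with n = 2 electrons transferred.
For the overall reaction 2 Fe^3+(aq) + Cu(s) → 2 Fe^2+(aq) + Cu^2+(aq), Q = ([Fe^2+(aq)]^2·[Cu^2+(aq)]) / [Fe^3+(aq)]^2 = 0.009, giving log Q = −2.046.
E = E° − (0.0592/n)·log Q = +0.43 − (0.0592/2)(−2.046) = +0.491 V.

+0.491 V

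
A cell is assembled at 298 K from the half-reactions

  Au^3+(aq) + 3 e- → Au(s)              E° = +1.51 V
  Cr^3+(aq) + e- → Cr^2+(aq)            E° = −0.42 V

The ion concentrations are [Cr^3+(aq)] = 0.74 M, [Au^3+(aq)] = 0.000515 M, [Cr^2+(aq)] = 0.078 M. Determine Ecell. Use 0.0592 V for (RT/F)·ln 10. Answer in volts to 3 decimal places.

Since E°(Au³⁺/Au) > E°(Cr³⁺/Cr²⁺), Au³⁺/Au serves as the cathode.
The standard potential is +1.51 − (−0.42) = +1.93 V and the balanced reaction transfers n = 3 electrons.
For the overall reaction Au^3+(aq) + 3 Cr^2+(aq) → Au(s) + 3 Cr^3+(aq), Q = [Cr^3+(aq)]^3 / ([Au^3+(aq)]·[Cr^2+(aq)]^3) = 1.66×10^6, giving log Q = 6.220.
Applying E = E° − (RT ln10/nF)·log Q gives +1.93 − (0.0592/3)(6.220) = +1.807 V.

+1.807 V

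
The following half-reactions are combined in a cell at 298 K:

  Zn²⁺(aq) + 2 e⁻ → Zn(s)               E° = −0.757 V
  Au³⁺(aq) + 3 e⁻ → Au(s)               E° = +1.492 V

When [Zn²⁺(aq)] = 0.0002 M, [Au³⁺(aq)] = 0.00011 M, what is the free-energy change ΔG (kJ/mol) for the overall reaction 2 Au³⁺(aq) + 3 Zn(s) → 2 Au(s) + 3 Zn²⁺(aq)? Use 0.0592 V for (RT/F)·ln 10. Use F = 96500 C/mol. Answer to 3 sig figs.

With Au³⁺/Au reduced at the cathode, E°cell = +1.492 − (−0.757) = +2.249 V and n = 6.
The reaction quotient is [Zn²⁺(aq)]^3 / [Au³⁺(aq)]^2 = 0.000661; by Nernst, E = +2.249 − (0.0592/6)(−3.180) = +2.2804 V.
ΔG = −nFE = −(6)(96500)(+2.2804) J/mol = −1320 kJ/mol.

−1320 kJ/mol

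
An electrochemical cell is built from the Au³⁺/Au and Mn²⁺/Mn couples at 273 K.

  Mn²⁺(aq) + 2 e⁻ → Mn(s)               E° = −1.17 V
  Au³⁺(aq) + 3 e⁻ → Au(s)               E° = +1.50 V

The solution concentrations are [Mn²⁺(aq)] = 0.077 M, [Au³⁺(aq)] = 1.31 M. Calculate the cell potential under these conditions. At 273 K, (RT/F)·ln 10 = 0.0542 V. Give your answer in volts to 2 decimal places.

The Au³⁺/Au couple has the more positive E°, so it is the cathode; Mn²⁺/Mn is the anode.
E°cell = +1.50 − (−1.17) = +2.67 V, with n = 6 electrons transferred.
For the overall reaction 2 Au³⁺(aq) + 3 Mn(s) → 2 Au(s) + 3 Mn²⁺(aq), Q = [Mn²⁺(aq)]^3 / [Au³⁺(aq)]^2 = 0.000266, giving log Q = −3.575.
Applying E = E° − (RT ln10/nF)·log Q gives +2.67 − (0.0542/6)(−3.575) = +2.70 V.

+2.70 V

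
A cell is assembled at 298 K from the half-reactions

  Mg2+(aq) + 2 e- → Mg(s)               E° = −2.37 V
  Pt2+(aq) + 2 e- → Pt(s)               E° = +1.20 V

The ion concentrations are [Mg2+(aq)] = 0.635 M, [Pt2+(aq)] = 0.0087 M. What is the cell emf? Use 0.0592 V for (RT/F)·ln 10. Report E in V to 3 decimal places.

+3.515 V

Since E°(Pt²⁺/Pt) > E°(Mg²⁺/Mg), Pt²⁺/Pt serves as the cathode.
E°cell = E°cat − E°an = +1.20 − (−2.37) = +3.57 V; n = 2.
Balancing gives Pt2+(aq) + Mg(s) → Pt(s) + Mg2+(aq); hence Q = [Mg2+(aq)] / [Pt2+(aq)] = 73 (log Q = 1.863).
E = E° − (0.0592/n)·log Q = +3.57 − (0.0592/2)(1.863) = +3.515 V.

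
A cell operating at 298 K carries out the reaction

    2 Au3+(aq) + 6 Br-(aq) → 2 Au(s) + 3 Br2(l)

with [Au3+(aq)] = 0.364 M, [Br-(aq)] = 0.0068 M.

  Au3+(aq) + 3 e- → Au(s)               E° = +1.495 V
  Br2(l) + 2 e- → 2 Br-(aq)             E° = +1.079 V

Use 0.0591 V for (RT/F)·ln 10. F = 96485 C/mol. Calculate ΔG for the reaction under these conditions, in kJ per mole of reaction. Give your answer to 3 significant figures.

E°cell = +1.495 − (+1.079) = +0.416 V; the balanced reaction transfers n = 6 electrons.
Q = 1 / ([Au3+(aq)]^2·[Br-(aq)]^6) = 7.63×10^13, so log Q = 13.883 and E = +0.416 − (0.0591/6)(13.883) = +0.2793 V.
Then ΔG = −nFE = −6 × 96485 × +0.2793 J/mol = −162 kJ/mol.

−162 kJ/mol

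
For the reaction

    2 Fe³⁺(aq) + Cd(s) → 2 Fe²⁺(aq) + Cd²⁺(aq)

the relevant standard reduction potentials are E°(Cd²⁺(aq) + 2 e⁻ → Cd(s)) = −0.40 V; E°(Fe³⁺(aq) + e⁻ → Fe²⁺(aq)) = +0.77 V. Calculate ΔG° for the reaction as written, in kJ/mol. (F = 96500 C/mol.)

In the reaction as written Fe³⁺(aq) is reduced, so the Fe³⁺/Fe²⁺ couple is the cathode and Cd²⁺/Cd is the anode.
E°cell = +0.77 − (−0.40) = +1.17 V; balancing electrons gives n = 2.
ΔG° = −nFE°cell = −(2)(96500)(+1.17) J/mol = −226 kJ/mol.

−226 kJ/mol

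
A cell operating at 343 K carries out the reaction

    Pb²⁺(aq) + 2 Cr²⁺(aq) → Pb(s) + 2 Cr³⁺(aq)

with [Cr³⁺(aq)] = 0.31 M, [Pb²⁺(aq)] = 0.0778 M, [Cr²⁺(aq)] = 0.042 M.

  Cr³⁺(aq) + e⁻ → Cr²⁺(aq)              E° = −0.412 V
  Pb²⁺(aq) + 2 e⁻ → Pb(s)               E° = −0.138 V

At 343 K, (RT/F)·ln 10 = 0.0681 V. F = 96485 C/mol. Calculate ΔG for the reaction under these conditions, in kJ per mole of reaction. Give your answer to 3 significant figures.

The standard cell potential is −0.138 − (−0.412) = +0.274 V, with n = 2 electrons in the balanced equation.
Here Q = [Cr³⁺(aq)]^2 / ([Pb²⁺(aq)]·[Cr²⁺(aq)]^2) = 700 (log Q = 2.845), giving E = +0.274 − (0.0681/2)·(2.845) = +0.1771 V.
Then ΔG = −nFE = −2 × 96485 × +0.1771 J/mol = −34.2 kJ/mol.

−34.2 kJ/mol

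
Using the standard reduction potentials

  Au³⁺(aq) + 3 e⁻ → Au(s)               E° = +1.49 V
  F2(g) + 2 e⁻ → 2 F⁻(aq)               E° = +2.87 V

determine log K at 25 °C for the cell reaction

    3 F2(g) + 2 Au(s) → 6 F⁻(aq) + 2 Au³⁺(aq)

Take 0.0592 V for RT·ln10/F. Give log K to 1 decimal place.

The F₂/F⁻ couple is reduced (cathode); E°cell = +2.87 − (+1.49) = +1.38 V with n = 6.
At equilibrium E = 0, so log K = nE°cell / 0.0592 = (6)(+1.38) / 0.0592 = 139.9.

log K = 139.9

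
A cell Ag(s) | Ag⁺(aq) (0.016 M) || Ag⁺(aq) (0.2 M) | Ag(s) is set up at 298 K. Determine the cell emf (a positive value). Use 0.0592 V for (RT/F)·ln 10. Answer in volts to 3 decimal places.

0.065 V

For a concentration cell E°cell = 0, since both electrodes use the same couple.
The compartment with the higher Ag⁺(aq) concentration (0.2 M) acts as the cathode; ions are reduced there and produced at the dilute (0.016 M) anode.
With n = 1, Ecell = −(0.0592/1)·log([dilute]/[conc]) = −(0.0592/1)·log(0.016/0.2) = +0.065 V.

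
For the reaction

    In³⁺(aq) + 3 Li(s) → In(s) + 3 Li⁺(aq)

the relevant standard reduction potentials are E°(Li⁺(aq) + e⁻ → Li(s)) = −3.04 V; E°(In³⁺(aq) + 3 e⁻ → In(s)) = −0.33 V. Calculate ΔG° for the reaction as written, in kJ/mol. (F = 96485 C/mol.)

−784 kJ/mol

In the reaction as written In³⁺(aq) is reduced, so the In³⁺/In couple is the cathode and Li⁺/Li is the anode.
E°cell = −0.33 − (−3.04) = +2.71 V; balancing electrons gives n = 3.
ΔG° = −nFE°cell = −(3)(96485)(+2.71) J/mol = −784 kJ/mol.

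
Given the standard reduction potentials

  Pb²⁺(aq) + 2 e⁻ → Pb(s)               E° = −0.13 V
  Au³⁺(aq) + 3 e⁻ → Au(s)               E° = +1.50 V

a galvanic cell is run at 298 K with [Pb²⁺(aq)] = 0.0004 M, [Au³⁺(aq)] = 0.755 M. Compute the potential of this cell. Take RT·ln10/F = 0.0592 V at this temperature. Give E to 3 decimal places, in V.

+1.728 V

Since E°(Au³⁺/Au) > E°(Pb²⁺/Pb), Au³⁺/Au serves as the cathode.
The standard potential is +1.50 − (−0.13) = +1.63 V and the balanced reaction transfers n = 6 electrons.
Balancing gives 2 Au³⁺(aq) + 3 Pb(s) → 2 Au(s) + 3 Pb²⁺(aq); hence Q = [Pb²⁺(aq)]^3 / [Au³⁺(aq)]^2 = 1.12×10^−10 (log Q = −9.950).
Applying E = E° − (RT ln10/nF)·log Q gives +1.63 − (0.0592/6)(−9.950) = +1.728 V.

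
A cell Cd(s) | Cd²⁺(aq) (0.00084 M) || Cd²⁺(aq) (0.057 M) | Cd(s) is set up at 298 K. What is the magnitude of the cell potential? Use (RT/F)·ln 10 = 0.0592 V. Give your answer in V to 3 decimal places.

0.054 V

For a concentration cell E°cell = 0, since both electrodes use the same couple.
The compartment with the higher Cd²⁺(aq) concentration (0.057 M) acts as the cathode; ions are reduced there and produced at the dilute (0.00084 M) anode.
With n = 2, Ecell = −(0.0592/2)·log([dilute]/[conc]) = −(0.0592/2)·log(0.00084/0.057) = +0.054 V.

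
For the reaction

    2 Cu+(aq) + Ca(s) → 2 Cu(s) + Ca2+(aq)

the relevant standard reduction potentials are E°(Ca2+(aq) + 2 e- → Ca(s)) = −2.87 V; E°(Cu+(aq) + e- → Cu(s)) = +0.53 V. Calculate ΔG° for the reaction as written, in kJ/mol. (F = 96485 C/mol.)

−656 kJ/mol

In the reaction as written Cu+(aq) is reduced, so the Cu⁺/Cu couple is the cathode and Ca²⁺/Ca is the anode.
E°cell = +0.53 − (−2.87) = +3.40 V; balancing electrons gives n = 2.
ΔG° = −nFE°cell = −(2)(96485)(+3.40) J/mol = −656 kJ/mol.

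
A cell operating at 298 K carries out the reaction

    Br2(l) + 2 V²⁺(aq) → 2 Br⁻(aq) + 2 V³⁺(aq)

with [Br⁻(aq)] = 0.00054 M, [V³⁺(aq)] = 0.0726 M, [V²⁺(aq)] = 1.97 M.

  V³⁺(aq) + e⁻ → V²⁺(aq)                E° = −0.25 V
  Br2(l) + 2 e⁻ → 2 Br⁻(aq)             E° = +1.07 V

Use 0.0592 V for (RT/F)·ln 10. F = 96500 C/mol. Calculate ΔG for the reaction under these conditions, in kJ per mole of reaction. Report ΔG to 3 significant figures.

−308 kJ/mol

The standard cell potential is +1.07 − (−0.25) = +1.32 V, with n = 2 electrons in the balanced equation.
Q = ([Br⁻(aq)]^2·[V³⁺(aq)]^2) / [V²⁺(aq)]^2 = 3.96×10^−10, so log Q = −9.402 and E = +1.32 − (0.0592/2)(−9.402) = +1.5983 V.
Finally ΔG = −nFE = −(2)(96500 C/mol)(+1.5983 V) = −308 kJ/mol.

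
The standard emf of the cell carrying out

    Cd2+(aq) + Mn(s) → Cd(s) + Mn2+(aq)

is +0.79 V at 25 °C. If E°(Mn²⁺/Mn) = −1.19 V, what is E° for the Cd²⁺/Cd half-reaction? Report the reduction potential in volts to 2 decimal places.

In the reaction as written the Cd²⁺/Cd couple is reduced (cathode) and Mn²⁺/Mn is oxidized (anode), so E°cell = E°(Cd²⁺/Cd) − E°(Mn²⁺/Mn).
E°(Cd²⁺/Cd) = E°cell + E°(anode) = +0.79 + (−1.19) = −0.40 V.

−0.40 V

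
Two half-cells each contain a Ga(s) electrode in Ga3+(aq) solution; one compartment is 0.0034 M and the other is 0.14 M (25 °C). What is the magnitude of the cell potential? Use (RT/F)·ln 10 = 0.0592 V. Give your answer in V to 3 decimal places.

0.032 V

For a concentration cell E°cell = 0, since both electrodes use the same couple.
The compartment with the higher Ga3+(aq) concentration (0.14 M) acts as the cathode; ions are reduced there and produced at the dilute (0.0034 M) anode.
With n = 3, Ecell = −(0.0592/3)·log([dilute]/[conc]) = −(0.0592/3)·log(0.0034/0.14) = +0.032 V.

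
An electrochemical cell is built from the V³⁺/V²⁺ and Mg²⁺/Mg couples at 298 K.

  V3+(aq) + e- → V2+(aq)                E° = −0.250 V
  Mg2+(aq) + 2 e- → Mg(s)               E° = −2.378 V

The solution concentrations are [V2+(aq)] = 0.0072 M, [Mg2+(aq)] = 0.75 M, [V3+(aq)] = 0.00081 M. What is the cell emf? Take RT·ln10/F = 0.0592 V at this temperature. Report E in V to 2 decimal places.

+2.08 V

V³⁺/V²⁺ is reduced (cathode, E° = −0.250 V) and Mg²⁺/Mg is oxidized (anode).
E°cell = −0.250 − (−2.378) = +2.128 V, with n = 2 electrons transferred.
For the overall reaction 2 V3+(aq) + Mg(s) → 2 V2+(aq) + Mg2+(aq), Q = ([V2+(aq)]^2·[Mg2+(aq)]) / [V3+(aq)]^2 = 59.3, giving log Q = 1.773.
Applying E = E° − (RT ln10/nF)·log Q gives +2.128 − (0.0592/2)(1.773) = +2.08 V.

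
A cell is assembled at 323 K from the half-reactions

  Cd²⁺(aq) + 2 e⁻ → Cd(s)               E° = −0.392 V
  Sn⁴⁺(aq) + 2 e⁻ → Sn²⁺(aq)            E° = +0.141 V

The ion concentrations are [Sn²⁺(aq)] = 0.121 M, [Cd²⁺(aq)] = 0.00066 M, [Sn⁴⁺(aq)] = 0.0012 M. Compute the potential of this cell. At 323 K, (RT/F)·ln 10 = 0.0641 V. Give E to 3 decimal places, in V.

+0.571 V

Since E°(Sn⁴⁺/Sn²⁺) > E°(Cd²⁺/Cd), Sn⁴⁺/Sn²⁺ serves as the cathode.
E°cell = E°cat − E°an = +0.141 − (−0.392) = +0.533 V; n = 2.
For the overall reaction Sn⁴⁺(aq) + Cd(s) → Sn²⁺(aq) + Cd²⁺(aq), Q = ([Sn²⁺(aq)]·[Cd²⁺(aq)]) / [Sn⁴⁺(aq)] = 0.0665, giving log Q = −1.177.
By the Nernst equation, E = +0.533 − (0.0641/2)·(−1.177) = +0.571 V.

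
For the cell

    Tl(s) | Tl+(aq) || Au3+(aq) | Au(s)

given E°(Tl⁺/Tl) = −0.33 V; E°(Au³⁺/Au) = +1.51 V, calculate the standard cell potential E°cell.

+1.84 V

By convention the left-hand electrode in cell notation is the anode (oxidation) and the right-hand electrode is the cathode (reduction).
E°cell = E°(right) − E°(left) = +1.51 − (−0.33) = +1.84 V.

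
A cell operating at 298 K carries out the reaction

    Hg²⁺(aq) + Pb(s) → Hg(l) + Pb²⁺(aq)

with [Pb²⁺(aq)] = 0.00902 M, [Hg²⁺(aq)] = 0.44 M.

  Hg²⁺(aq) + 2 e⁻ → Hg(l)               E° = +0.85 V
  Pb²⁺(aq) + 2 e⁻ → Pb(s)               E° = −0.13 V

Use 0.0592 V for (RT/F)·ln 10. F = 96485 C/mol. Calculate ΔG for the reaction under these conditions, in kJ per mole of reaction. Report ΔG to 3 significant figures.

−199 kJ/mol

With Hg²⁺/Hg reduced at the cathode, E°cell = +0.85 − (−0.13) = +0.98 V and n = 2.
Q = [Pb²⁺(aq)] / [Hg²⁺(aq)] = 0.0205, so log Q = −1.688 and E = +0.98 − (0.0592/2)(−1.688) = +1.0300 V.
ΔG = −nFE = −(2)(96485)(+1.0300) J/mol = −199 kJ/mol.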